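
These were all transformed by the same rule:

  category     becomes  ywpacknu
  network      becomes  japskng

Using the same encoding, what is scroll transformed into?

Compare letters: c→y is +22, a→w is +22, t→p is +22 — a constant shift. Each letter is shifted forward by 22 in the alphabet (a Caesar shift of +22).
On scroll: s+22=o, c+22=y, r+22=n, o+22=k, l+22=h, l+22=h.

oynkhh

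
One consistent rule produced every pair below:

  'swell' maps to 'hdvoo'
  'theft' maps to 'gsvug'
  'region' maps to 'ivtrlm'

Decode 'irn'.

rim

This is the alphabet-reversal cipher (Atbash): a becomes z, b becomes y, etc.
Decoding irn: i↔r, r↔i, n↔m.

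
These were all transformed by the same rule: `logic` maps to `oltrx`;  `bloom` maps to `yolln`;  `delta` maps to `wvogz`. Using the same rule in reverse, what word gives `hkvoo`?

spell

This is the alphabet-reversal cipher (Atbash): a becomes z, b becomes y, etc.
Reversing it on hkvoo: h↔s, k↔p, v↔e, o↔l, o↔l.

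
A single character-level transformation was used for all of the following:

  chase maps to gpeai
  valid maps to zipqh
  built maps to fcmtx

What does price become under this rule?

tzmki

Shifts by position in chase: pos 0: c→g (+4), pos 1: h→p (+8), pos 2: a→e (+4), pos 3: s→a (+8) — repeating every 2. A repeating key of period 2 is used — shifts +4, +8 over and over.
Applying it to price: p+4=t, r+8=z, i+4=m, c+8=k, e+4=i.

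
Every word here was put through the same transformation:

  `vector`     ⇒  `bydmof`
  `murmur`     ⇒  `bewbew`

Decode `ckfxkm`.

canvas

Read the word backwards and shift each letter +10.
Undoing it on ckfxkm: shift back: c−10=s, k−10=a, f−10=v, x−10=n, k−10=a, m−10=c → savnac; then reverse → canvas.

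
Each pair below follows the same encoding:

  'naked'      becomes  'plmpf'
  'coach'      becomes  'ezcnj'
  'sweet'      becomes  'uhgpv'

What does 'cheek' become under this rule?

esgpm

The shifts repeat in a cycle of length 2: positions 0,1,… shift by +2, +11, then the pattern repeats.
Applying it to cheek: c+2=e, h+11=s, e+2=g, e+11=p, k+2=m.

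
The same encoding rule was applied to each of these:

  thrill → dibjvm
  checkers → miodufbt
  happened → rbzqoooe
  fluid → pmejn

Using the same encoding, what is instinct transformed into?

Shifts by position in thrill: pos 0: t→d (+10), pos 1: h→i (+1), pos 2: r→b (+10), pos 3: i→j (+1) — repeating every 2. The shifts repeat in a cycle of length 2: positions 0,1,… shift by +10, +1, then the pattern repeats.
Applying it to instinct: i+10=s, n+1=o, s+10=c, t+1=u, i+10=s, n+1=o, c+10=m, t+1=u.

socusomu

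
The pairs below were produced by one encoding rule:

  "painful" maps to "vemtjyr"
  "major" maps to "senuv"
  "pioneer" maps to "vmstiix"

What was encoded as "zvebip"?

travel

Shifts by position in painful: pos 0: p→v (+6), pos 1: a→e (+4), pos 2: i→m (+4), pos 3: n→t (+6), pos 4: f→j (+4), pos 5: u→y (+4) — repeating every 3. A repeating key of period 3 is used — shifts +6, +4, +4 over and over.
Undoing it on zvebip: z−6=t, v−4=r, e−4=a, b−6=v, i−4=e, p−4=l.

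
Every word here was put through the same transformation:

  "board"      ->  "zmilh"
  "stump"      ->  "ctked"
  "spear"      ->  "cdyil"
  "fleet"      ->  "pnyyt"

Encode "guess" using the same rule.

b(1)→z(25) and o(14)→m(12) fit y≡17x+8 (mod 26); the inverse of 17 mod 26 is 23. Treating letters as 0–25, the rule is x ↦ 17x + 8 (mod 26).
On guess: g(6)→17·6+8≡6=g; u(20)→17·20+8≡10=k; e(4)→17·4+8≡24=y; s(18)→17·18+8≡2=c; s(18)→17·18+8≡2=c (all mod 26).

gkycc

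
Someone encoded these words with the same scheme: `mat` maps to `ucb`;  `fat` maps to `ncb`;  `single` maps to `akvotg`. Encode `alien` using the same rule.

The shift depends on letter class: consonant m→u is +8, but vowel a→c is +2. The rule splits by letter class: vowels +2, consonants +8.
Applying it to alien: a(vowel)+2=c, l(cons)+8=t, i(vowel)+2=k, e(vowel)+2=g, n(cons)+8=v.

ctkgv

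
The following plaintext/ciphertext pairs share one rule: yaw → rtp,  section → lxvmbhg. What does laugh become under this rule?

Compare letters: y→r is +19, a→t is +19, w→p is +19 — a constant shift. It's a constant shift of +19 (ROT19).
For laugh: l+19=e, a+19=t, u+19=n, g+19=z, h+19=a.

etnza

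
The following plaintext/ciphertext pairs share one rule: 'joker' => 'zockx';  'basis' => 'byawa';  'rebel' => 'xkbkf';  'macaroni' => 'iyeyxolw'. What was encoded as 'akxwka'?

j(9)→z(25) and o(14)→o(14) fit y≡3x+24 (mod 26); the inverse of 3 mod 26 is 9. This is an affine cipher: with a=0,…,z=25, each position x becomes (3x+24) mod 26.
Undoing it on akxwka: a(0)→9·(0−24)≡18=s; k(10)→9·(10−24)≡4=e; x(23)→9·(23−24)≡17=r; w(22)→9·(22−24)≡8=i; k(10)→9·(10−24)≡4=e; a(0)→9·(0−24)≡18=s (all mod 26).

series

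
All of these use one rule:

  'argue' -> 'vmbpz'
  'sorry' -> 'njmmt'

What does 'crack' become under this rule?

Each letter is shifted forward by 21 in the alphabet (a Caesar shift of +21).
On crack: c+21=x, r+21=m, a+21=v, c+21=x, k+21=f.

xmvxf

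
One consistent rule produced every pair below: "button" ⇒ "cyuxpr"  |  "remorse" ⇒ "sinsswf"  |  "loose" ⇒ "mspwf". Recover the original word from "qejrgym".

It's a Vigenère-style cipher with numeric key [1,4]: position i shifts by key[i mod 2].
Undoing it on qejrgym: q−1=p, e−4=a, j−1=i, r−4=n, g−1=f, y−4=u, m−1=l.

painful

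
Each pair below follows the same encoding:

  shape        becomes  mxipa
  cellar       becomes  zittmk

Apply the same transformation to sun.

The word is reversed, then every letter is shifted forward by 8.
On sun: reverse → nus; then shift: n+8=v, u+8=c, s+8=a.

vca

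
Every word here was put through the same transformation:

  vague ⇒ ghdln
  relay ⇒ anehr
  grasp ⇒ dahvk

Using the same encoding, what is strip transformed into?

vqatk

v(21)→g(6) and a(0)→h(7) fit y≡21x+7 (mod 26); the inverse of 21 mod 26 is 5. Treating letters as 0–25, the rule is x ↦ 21x + 7 (mod 26).
For strip: s(18)→21·18+7≡21=v; t(19)→21·19+7≡16=q; r(17)→21·17+7≡0=a; i(8)→21·8+7≡19=t; p(15)→21·15+7≡10=k (all mod 26).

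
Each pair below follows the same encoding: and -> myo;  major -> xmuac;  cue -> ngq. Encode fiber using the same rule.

The shift depends on letter class: consonant n→y is +11, but vowel a→m is +12. Two shifts are in play — +12 for a/e/i/o/u, +11 for every other letter.
For fiber: f(cons)+11=q, i(vowel)+12=u, b(cons)+11=m, e(vowel)+12=q, r(cons)+11=c.

qumqc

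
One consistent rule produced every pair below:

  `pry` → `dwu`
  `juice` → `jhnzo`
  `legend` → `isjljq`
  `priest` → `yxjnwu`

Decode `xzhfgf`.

The word is reversed, then every letter is shifted forward by 5.
Reversing it on xzhfgf: shift back: x−5=s, z−5=u, h−5=c, f−5=a, g−5=b, f−5=a → sucaba; then reverse → abacus.

abacus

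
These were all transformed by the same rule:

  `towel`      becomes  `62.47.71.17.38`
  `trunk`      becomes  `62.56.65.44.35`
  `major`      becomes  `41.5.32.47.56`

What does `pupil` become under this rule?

t(#20)→62 and o(#15)→47: differences scale by 3, so n = 3·pos + 2. Each letter becomes 3×(its alphabet position, a=1..z=26) + 2.
For pupil: p=16→50, u=21→65, p=16→50, i=9→29, l=12→38.

50.65.50.29.38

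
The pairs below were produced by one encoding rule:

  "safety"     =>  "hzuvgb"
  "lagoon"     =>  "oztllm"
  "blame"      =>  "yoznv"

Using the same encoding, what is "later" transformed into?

ozgvi

Each pair mirrors across the alphabet (s↔h, a↔z, f↔u): positions sum to 25. Each letter is replaced by its mirror in the alphabet: a↔z, b↔y, c↔x, and so on (the Atbash cipher).
For later: l↔o, a↔z, t↔g, e↔v, r↔i.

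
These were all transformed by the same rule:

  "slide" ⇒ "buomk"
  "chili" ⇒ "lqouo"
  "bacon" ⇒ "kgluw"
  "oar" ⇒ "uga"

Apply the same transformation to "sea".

The shift depends on letter class: consonant s→b is +9, but vowel i→o is +6. Two shifts are in play — +6 for a/e/i/o/u, +9 for every other letter.
Applying it to sea: s(cons)+9=b, e(vowel)+6=k, a(vowel)+6=g.

bkg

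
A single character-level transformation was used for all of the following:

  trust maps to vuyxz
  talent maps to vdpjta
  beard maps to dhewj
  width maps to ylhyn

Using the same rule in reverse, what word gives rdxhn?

In trust: t→v is +2, r→u is +3, u→y is +4, s→x is +5 — the shift increases by 1 each position. Each letter shifts forward by (position + 2), i.e. 2, 3, 4, … — the shift grows by one for each successive letter.
Reversing it on rdxhn: r−2=p, d−3=a, x−4=t, h−5=c, n−6=h.

patch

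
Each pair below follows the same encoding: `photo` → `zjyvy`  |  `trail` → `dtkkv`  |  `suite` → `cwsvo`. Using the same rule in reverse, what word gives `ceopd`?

Shifts by position in photo: pos 0: p→z (+10), pos 1: h→j (+2), pos 2: o→y (+10), pos 3: t→v (+2) — repeating every 2. It's a Vigenère-style cipher with numeric key [10,2]: position i shifts by key[i mod 2].
Undoing it on ceopd: c−10=s, e−2=c, o−10=e, p−2=n, d−10=t.

scent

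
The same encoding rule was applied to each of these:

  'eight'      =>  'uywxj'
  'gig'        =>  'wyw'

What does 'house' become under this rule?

xekiu

Compare letters: e→u is +16, i→y is +16, g→w is +16 — a constant shift. This is a Caesar cipher with shift 16.
For house: h+16=x, o+16=e, u+16=k, s+16=i, e+16=u.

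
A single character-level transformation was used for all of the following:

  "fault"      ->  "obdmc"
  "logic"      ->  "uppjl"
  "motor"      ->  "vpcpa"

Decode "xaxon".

ozone

The shifts repeat in a cycle of length 2: positions 0,1,… shift by +9, +1, then the pattern repeats.
Decoding xaxon: x−9=o, a−1=z, x−9=o, o−1=n, n−9=e.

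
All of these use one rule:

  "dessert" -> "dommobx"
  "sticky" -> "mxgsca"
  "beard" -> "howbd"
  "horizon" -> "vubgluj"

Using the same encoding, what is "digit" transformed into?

dgkgx

d(3)→d(3) and e(4)→o(14) fit y≡11x+22 (mod 26); the inverse of 11 mod 26 is 19. Treating letters as 0–25, the rule is x ↦ 11x + 22 (mod 26).
On digit: d(3)→11·3+22≡3=d; i(8)→11·8+22≡6=g; g(6)→11·6+22≡10=k; i(8)→11·8+22≡6=g; t(19)→11·19+22≡23=x (all mod 26).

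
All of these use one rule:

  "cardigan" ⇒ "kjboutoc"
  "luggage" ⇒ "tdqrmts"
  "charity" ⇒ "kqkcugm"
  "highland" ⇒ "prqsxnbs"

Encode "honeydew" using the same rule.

In cardigan: c→k is +8, a→j is +9, r→b is +10, d→o is +11 — the shift increases by 1 each position. Each letter shifts forward by (position + 8), i.e. 8, 9, 10, … — the shift grows by one for each successive letter.
Applying it to honeydew: h+8=p, o+9=x, n+10=x, e+11=p, y+12=k, d+13=q, e+14=s, w+15=l.

pxxpkqsl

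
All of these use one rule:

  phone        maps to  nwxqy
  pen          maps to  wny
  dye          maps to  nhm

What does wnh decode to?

The word is reversed, then every letter is shifted forward by 9.
Reversing it on wnh: shift back: w−9=n, n−9=e, h−9=y → ney; then reverse → yen.

yen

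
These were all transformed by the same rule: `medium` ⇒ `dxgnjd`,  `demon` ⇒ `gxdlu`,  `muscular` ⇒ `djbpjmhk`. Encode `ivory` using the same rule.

m(12)→d(3) and e(4)→x(23) fit y≡17x+7 (mod 26); the inverse of 17 mod 26 is 23. This is an affine cipher: with a=0,…,z=25, each position x becomes (17x+7) mod 26.
Applying it to ivory: i(8)→17·8+7≡13=n; v(21)→17·21+7≡0=a; o(14)→17·14+7≡11=l; r(17)→17·17+7≡10=k; y(24)→17·24+7≡25=z (all mod 26).

nalkz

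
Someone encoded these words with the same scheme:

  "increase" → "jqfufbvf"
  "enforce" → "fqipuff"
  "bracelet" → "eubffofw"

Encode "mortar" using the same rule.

The shift depends on letter class: consonant n→q is +3, but vowel i→j is +1. Two shifts are in play — +1 for a/e/i/o/u, +3 for every other letter.
For mortar: m(cons)+3=p, o(vowel)+1=p, r(cons)+3=u, t(cons)+3=w, a(vowel)+1=b, r(cons)+3=u.

ppuwbu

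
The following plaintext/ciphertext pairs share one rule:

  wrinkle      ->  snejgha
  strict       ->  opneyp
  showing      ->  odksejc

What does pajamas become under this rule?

Compare letters: w→s is +22, r→n is +22, i→e is +22 — a constant shift. It's a constant shift of +22 (ROT22).
For pajamas: p+22=l, a+22=w, j+22=f, a+22=w, m+22=i, a+22=w, s+22=o.

lwfwiwo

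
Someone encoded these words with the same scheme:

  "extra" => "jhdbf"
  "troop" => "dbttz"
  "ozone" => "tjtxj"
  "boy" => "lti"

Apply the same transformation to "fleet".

pvjjd

The shift depends on letter class: consonant x→h is +10, but vowel e→j is +5. Vowels shift forward by 5 and consonants shift forward by 10.
Applying it to fleet: f(cons)+10=p, l(cons)+10=v, e(vowel)+5=j, e(vowel)+5=j, t(cons)+10=d.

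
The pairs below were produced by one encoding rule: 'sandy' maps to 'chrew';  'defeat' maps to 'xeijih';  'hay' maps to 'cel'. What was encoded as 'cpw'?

The word is reversed, then every letter is shifted forward by 4.
Reversing it on cpw: shift back: c−4=y, p−4=l, w−4=s → yls; then reverse → sly.

sly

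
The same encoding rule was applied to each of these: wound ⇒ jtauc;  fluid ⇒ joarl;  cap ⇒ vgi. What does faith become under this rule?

nzogl

The output letters match the input read backwards, each shifted +6: wound reversed is dnuow. Two steps: reverse the string, then apply a Caesar shift of +6.
On faith: reverse → htiaf; then shift: h+6=n, t+6=z, i+6=o, a+6=g, f+6=l.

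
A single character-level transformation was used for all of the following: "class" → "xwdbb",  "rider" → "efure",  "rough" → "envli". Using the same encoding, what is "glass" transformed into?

lwdbb

c(2)→x(23) and l(11)→w(22) fit y≡23x+3 (mod 26); the inverse of 23 mod 26 is 17. This is an affine cipher: with a=0,…,z=25, each position x becomes (23x+3) mod 26.
For glass: g(6)→23·6+3≡11=l; l(11)→23·11+3≡22=w; a(0)→23·0+3≡3=d; s(18)→23·18+3≡1=b; s(18)→23·18+3≡1=b (all mod 26).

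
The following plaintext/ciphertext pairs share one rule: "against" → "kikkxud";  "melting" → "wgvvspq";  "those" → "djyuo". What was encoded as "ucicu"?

kayak

Shifts by position in against: pos 0: a→k (+10), pos 1: g→i (+2), pos 2: a→k (+10), pos 3: i→k (+2) — repeating every 2. It's a Vigenère-style cipher with numeric key [10,2]: position i shifts by key[i mod 2].
Reversing it on ucicu: u−10=k, c−2=a, i−10=y, c−2=a, u−10=k.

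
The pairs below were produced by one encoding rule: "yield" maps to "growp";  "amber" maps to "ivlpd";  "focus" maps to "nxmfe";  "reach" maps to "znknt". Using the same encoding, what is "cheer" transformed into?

kqopd

In yield: y→g is +8, i→r is +9, e→o is +10, l→w is +11 — the shift increases by 1 each position. Letter i (0-indexed) is shifted by i+8, so successive shifts are 8, 9, 10, ….
For cheer: c+8=k, h+9=q, e+10=o, e+11=p, r+12=d.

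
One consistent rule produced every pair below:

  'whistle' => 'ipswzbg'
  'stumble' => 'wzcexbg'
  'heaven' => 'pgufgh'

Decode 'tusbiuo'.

This is an affine cipher: with a=0,…,z=25, each position x becomes (3x+20) mod 26.
Decoding tusbiuo: t(19)→9·(19−20)≡17=r; u(20)→9·(20−20)≡0=a; s(18)→9·(18−20)≡8=i; b(1)→9·(1−20)≡11=l; i(8)→9·(8−20)≡22=w; u(20)→9·(20−20)≡0=a; o(14)→9·(14−20)≡24=y (all mod 26).

railway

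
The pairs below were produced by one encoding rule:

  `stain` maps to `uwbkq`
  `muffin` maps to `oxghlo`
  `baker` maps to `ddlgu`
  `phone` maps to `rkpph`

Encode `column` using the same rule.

ermwpo

Shifts by position in stain: pos 0: s→u (+2), pos 1: t→w (+3), pos 2: a→b (+1), pos 3: i→k (+2), pos 4: n→q (+3) — repeating every 3. The shifts repeat in a cycle of length 3: positions 0,1,… shift by +2, +3, +1, then the pattern repeats.
Applying it to column: c+2=e, o+3=r, l+1=m, u+2=w, m+3=p, n+1=o.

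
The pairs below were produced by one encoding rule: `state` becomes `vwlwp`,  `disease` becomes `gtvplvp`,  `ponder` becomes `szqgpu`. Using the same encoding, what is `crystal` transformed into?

Vowels shift forward by 11 and consonants shift forward by 3.
On crystal: c(cons)+3=f, r(cons)+3=u, y(cons)+3=b, s(cons)+3=v, t(cons)+3=w, a(vowel)+11=l, l(cons)+3=o.

fubvwlo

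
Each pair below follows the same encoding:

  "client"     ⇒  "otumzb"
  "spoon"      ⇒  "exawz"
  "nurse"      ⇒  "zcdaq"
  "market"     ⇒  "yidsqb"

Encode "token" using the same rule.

fwwmz

Shifts by position in client: pos 0: c→o (+12), pos 1: l→t (+8), pos 2: i→u (+12), pos 3: e→m (+8) — repeating every 2. A repeating key of period 2 is used — shifts +12, +8 over and over.
On token: t+12=f, o+8=w, k+12=w, e+8=m, n+12=z.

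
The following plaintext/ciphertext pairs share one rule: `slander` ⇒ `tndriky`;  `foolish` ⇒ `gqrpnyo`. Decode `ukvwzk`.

In slander: s→t is +1, l→n is +2, a→d is +3, n→r is +4 — the shift increases by 1 each position. The shift increases by 1 at each position, starting from +1: 1, 2, 3, ….
Undoing it on ukvwzk: u−1=t, k−2=i, v−3=s, w−4=s, z−5=u, k−6=e.

tissue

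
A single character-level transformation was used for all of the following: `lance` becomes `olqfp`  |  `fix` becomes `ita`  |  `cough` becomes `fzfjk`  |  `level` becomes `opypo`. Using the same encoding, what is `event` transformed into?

pypqw

The shift depends on letter class: consonant l→o is +3, but vowel a→l is +11. The rule splits by letter class: vowels +11, consonants +3.
Applying it to event: e(vowel)+11=p, v(cons)+3=y, e(vowel)+11=p, n(cons)+3=q, t(cons)+3=w.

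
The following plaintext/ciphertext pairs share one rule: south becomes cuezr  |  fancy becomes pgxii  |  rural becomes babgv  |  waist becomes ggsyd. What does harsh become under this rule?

It's a Vigenère-style cipher with numeric key [10,6]: position i shifts by key[i mod 2].
Applying it to harsh: h+10=r, a+6=g, r+10=b, s+6=y, h+10=r.

rgbyr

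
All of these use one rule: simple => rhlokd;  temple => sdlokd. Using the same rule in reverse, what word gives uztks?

vault

Compare letters: s→r is +25, i→h is +25, m→l is +25 — a constant shift. Each letter is shifted forward by 25 in the alphabet (a Caesar shift of +25).
Undoing it on uztks: u−25=v, z−25=a, t−25=u, k−25=l, s−25=t.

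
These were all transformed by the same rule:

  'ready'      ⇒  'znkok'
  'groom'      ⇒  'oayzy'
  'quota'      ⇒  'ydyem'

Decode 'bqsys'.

Letter i (0-indexed) is shifted by i+8, so successive shifts are 8, 9, 10, ….
Undoing it on bqsys: b−8=t, q−9=h, s−10=i, y−11=n, s−12=g.

thing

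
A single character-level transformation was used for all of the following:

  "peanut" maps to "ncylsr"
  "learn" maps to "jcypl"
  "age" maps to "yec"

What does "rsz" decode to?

Compare letters: p→n is +24, e→c is +24, a→y is +24 — a constant shift. It's a constant shift of +24 (ROT24).
Reversing it on rsz: r−24=t, s−24=u, z−24=b.

tub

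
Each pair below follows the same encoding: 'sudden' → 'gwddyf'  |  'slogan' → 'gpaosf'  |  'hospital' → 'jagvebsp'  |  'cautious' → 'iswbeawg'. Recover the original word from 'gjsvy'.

Each letter's alphabet position (a=0..z=25) is mapped through 21·x+18 mod 26 — an affine cipher.
Undoing it on gjsvy: g(6)→5·(6−18)≡18=s; j(9)→5·(9−18)≡7=h; s(18)→5·(18−18)≡0=a; v(21)→5·(21−18)≡15=p; y(24)→5·(24−18)≡4=e (all mod 26).

shape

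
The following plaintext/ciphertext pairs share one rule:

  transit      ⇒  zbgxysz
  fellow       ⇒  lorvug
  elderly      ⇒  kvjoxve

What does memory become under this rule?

sosyxi

Shifts by position in transit: pos 0: t→z (+6), pos 1: r→b (+10), pos 2: a→g (+6), pos 3: n→x (+10) — repeating every 2. A repeating key of period 2 is used — shifts +6, +10 over and over.
For memory: m+6=s, e+10=o, m+6=s, o+10=y, r+6=x, y+10=i.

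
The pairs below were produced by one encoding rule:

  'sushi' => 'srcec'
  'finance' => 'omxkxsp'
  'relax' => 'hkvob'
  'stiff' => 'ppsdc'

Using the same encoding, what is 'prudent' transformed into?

The word is reversed, then every letter is shifted forward by 10.
On prudent: reverse → tnedurp; then shift: t+10=d, n+10=x, e+10=o, d+10=n, u+10=e, r+10=b, p+10=z.

dxonebz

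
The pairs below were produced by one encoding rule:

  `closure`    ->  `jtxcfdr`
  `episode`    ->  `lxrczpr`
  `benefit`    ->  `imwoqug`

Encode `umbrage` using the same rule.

In closure: c→j is +7, l→t is +8, o→x is +9, s→c is +10 — the shift increases by 1 each position. The shift increases by 1 at each position, starting from +7: 7, 8, 9, ….
On umbrage: u+7=b, m+8=u, b+9=k, r+10=b, a+11=l, g+12=s, e+13=r.

bukblsr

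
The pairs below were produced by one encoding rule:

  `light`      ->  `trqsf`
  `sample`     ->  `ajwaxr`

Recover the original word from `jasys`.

bring

In light: l→t is +8, i→r is +9, g→q is +10, h→s is +11 — the shift increases by 1 each position. Letter i (0-indexed) is shifted by i+8, so successive shifts are 8, 9, 10, ….
Decoding jasys: j−8=b, a−9=r, s−10=i, y−11=n, s−12=g.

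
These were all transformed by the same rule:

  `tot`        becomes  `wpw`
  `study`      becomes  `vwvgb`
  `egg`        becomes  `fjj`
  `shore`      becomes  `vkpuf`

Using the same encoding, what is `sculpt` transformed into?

vfvosw

The shift depends on letter class: consonant t→w is +3, but vowel o→p is +1. The rule splits by letter class: vowels +1, consonants +3.
Applying it to sculpt: s(cons)+3=v, c(cons)+3=f, u(vowel)+1=v, l(cons)+3=o, p(cons)+3=s, t(cons)+3=w.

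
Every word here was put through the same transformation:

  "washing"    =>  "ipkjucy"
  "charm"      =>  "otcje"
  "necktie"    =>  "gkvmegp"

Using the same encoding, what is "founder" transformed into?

tgfpwqh

Two steps: reverse the string, then apply a Caesar shift of +2.
On founder: reverse → rednuof; then shift: r+2=t, e+2=g, d+2=f, n+2=p, u+2=w, o+2=q, f+2=h.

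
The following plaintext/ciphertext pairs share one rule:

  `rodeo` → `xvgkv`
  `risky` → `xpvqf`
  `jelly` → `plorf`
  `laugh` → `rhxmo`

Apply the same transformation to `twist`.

zdlya

It's a Vigenère-style cipher with numeric key [6,7,3]: position i shifts by key[i mod 3].
Applying it to twist: t+6=z, w+7=d, i+3=l, s+6=y, t+7=a.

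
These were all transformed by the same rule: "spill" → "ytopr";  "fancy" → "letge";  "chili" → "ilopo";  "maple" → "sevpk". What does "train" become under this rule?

Shifts by position in spill: pos 0: s→y (+6), pos 1: p→t (+4), pos 2: i→o (+6), pos 3: l→p (+4) — repeating every 2. It's a Vigenère-style cipher with numeric key [6,4]: position i shifts by key[i mod 2].
Applying it to train: t+6=z, r+4=v, a+6=g, i+4=m, n+6=t.

zvgmt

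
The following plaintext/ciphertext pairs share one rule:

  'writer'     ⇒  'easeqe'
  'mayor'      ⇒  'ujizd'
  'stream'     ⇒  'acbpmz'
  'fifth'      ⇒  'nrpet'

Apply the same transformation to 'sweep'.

Letter i (0-indexed) is shifted by i+8, so successive shifts are 8, 9, 10, ….
Applying it to sweep: s+8=a, w+9=f, e+10=o, e+11=p, p+12=b.

afopb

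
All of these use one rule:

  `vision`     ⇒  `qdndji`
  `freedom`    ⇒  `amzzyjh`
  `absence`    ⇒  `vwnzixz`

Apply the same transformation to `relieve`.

mzgdzqz

Compare letters: v→q is +21, i→d is +21, s→n is +21 — a constant shift. It's a constant shift of +21 (ROT21).
Applying it to relieve: r+21=m, e+21=z, l+21=g, i+21=d, e+21=z, v+21=q, e+21=z.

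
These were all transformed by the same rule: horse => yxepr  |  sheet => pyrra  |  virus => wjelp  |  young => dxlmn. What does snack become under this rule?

pmzvf

h(7)→y(24) and o(14)→x(23) fit y≡11x+25 (mod 26); the inverse of 11 mod 26 is 19. This is an affine cipher: with a=0,…,z=25, each position x becomes (11x+25) mod 26.
On snack: s(18)→11·18+25≡15=p; n(13)→11·13+25≡12=m; a(0)→11·0+25≡25=z; c(2)→11·2+25≡21=v; k(10)→11·10+25≡5=f (all mod 26).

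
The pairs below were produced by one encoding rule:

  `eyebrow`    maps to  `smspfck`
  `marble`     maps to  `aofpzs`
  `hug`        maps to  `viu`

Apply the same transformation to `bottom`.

This is a Caesar cipher with shift 14.
On bottom: b+14=p, o+14=c, t+14=h, t+14=h, o+14=c, m+14=a.

pchhca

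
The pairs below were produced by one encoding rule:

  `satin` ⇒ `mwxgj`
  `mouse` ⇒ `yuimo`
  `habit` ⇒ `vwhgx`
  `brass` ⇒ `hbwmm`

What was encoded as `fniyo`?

This is an affine cipher: with a=0,…,z=25, each position x becomes (11x+22) mod 26.
Undoing it on fniyo: f(5)→19·(5−22)≡15=p; n(13)→19·(13−22)≡11=l; i(8)→19·(8−22)≡20=u; y(24)→19·(24−22)≡12=m; o(14)→19·(14−22)≡4=e (all mod 26).

plume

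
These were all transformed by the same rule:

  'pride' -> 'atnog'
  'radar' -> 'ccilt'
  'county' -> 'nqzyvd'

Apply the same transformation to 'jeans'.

Shifts by position in pride: pos 0: p→a (+11), pos 1: r→t (+2), pos 2: i→n (+5), pos 3: d→o (+11), pos 4: e→g (+2) — repeating every 3. The shifts repeat in a cycle of length 3: positions 0,1,… shift by +11, +2, +5, then the pattern repeats.
For jeans: j+11=u, e+2=g, a+5=f, n+11=y, s+2=u.

ugfyu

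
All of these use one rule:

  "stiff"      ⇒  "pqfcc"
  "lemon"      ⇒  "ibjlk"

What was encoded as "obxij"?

realm

Compare letters: s→p is +23, t→q is +23, i→f is +23 — a constant shift. Every letter moves 23 places later in the alphabet, wrapping around z→a.
Decoding obxij: o−23=r, b−23=e, x−23=a, i−23=l, j−23=m.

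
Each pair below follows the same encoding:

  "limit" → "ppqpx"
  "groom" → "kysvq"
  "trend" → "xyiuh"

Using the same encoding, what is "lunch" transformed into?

It's a Vigenère-style cipher with numeric key [4,7]: position i shifts by key[i mod 2].
Applying it to lunch: l+4=p, u+7=b, n+4=r, c+7=j, h+4=l.

pbrjl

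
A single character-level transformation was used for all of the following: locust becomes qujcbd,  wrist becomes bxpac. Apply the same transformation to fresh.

In locust: l→q is +5, o→u is +6, c→j is +7, u→c is +8 — the shift increases by 1 each position. The shift increases by 1 at each position, starting from +5: 5, 6, 7, ….
On fresh: f+5=k, r+6=x, e+7=l, s+8=a, h+9=q.

kxlaq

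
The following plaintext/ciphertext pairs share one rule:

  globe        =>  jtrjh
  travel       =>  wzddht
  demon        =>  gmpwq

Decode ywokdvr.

Shifts by position in globe: pos 0: g→j (+3), pos 1: l→t (+8), pos 2: o→r (+3), pos 3: b→j (+8) — repeating every 2. It's a Vigenère-style cipher with numeric key [3,8]: position i shifts by key[i mod 2].
Reversing it on ywokdvr: y−3=v, w−8=o, o−3=l, k−8=c, d−3=a, v−8=n, r−3=o.

volcano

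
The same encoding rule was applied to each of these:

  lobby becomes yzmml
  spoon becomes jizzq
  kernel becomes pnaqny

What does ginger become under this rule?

fxqfna

This is an affine cipher: with a=0,…,z=25, each position x becomes (9x+3) mod 26.
For ginger: g(6)→9·6+3≡5=f; i(8)→9·8+3≡23=x; n(13)→9·13+3≡16=q; g(6)→9·6+3≡5=f; e(4)→9·4+3≡13=n; r(17)→9·17+3≡0=a (all mod 26).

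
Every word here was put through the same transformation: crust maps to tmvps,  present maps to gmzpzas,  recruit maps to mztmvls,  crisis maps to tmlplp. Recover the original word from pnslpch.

satisfy

Each letter's alphabet position (a=0..z=25) is mapped through 3·x+13 mod 26 — an affine cipher.
Reversing it on pnslpch: p(15)→9·(15−13)≡18=s; n(13)→9·(13−13)≡0=a; s(18)→9·(18−13)≡19=t; l(11)→9·(11−13)≡8=i; p(15)→9·(15−13)≡18=s; c(2)→9·(2−13)≡5=f; h(7)→9·(7−13)≡24=y (all mod 26).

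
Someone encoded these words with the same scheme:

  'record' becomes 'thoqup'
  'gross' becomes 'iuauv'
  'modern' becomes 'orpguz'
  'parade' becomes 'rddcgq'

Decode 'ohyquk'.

memory

Shifts by position in record: pos 0: r→t (+2), pos 1: e→h (+3), pos 2: c→o (+12), pos 3: o→q (+2), pos 4: r→u (+3), pos 5: d→p (+12) — repeating every 3. The shifts repeat in a cycle of length 3: positions 0,1,… shift by +2, +3, +12, then the pattern repeats.
Decoding ohyquk: o−2=m, h−3=e, y−12=m, q−2=o, u−3=r, k−12=y.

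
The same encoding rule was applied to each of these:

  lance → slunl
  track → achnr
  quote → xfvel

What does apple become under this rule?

hawwl

Shifts by position in lance: pos 0: l→s (+7), pos 1: a→l (+11), pos 2: n→u (+7), pos 3: c→n (+11) — repeating every 2. A repeating key of period 2 is used — shifts +7, +11 over and over.
For apple: a+7=h, p+11=a, p+7=w, l+11=w, e+7=l.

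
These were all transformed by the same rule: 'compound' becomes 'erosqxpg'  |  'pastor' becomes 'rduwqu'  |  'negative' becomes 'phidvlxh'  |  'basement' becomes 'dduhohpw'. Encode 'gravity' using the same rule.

iucykwa

Shifts by position in compound: pos 0: c→e (+2), pos 1: o→r (+3), pos 2: m→o (+2), pos 3: p→s (+3) — repeating every 2. The shifts repeat in a cycle of length 2: positions 0,1,… shift by +2, +3, then the pattern repeats.
On gravity: g+2=i, r+3=u, a+2=c, v+3=y, i+2=k, t+3=w, y+2=a.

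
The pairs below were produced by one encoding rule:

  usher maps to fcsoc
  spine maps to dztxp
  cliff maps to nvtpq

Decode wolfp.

leave

Shifts by position in usher: pos 0: u→f (+11), pos 1: s→c (+10), pos 2: h→s (+11), pos 3: e→o (+10) — repeating every 2. The shifts repeat in a cycle of length 2: positions 0,1,… shift by +11, +10, then the pattern repeats.
Decoding wolfp: w−11=l, o−10=e, l−11=a, f−10=v, p−11=e.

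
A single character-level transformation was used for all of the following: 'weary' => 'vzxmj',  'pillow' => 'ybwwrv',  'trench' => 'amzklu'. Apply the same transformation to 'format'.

grmdxa

w(22)→v(21) and e(4)→z(25) fit y≡7x+23 (mod 26); the inverse of 7 mod 26 is 15. Each letter's alphabet position (a=0..z=25) is mapped through 7·x+23 mod 26 — an affine cipher.
On format: f(5)→7·5+23≡6=g; o(14)→7·14+23≡17=r; r(17)→7·17+23≡12=m; m(12)→7·12+23≡3=d; a(0)→7·0+23≡23=x; t(19)→7·19+23≡0=a (all mod 26).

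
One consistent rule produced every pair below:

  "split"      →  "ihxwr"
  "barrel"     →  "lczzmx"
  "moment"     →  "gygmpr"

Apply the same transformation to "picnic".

s(18)→i(8) and p(15)→h(7) fit y≡9x+2 (mod 26); the inverse of 9 mod 26 is 3. Each letter's alphabet position (a=0..z=25) is mapped through 9·x+2 mod 26 — an affine cipher.
For picnic: p(15)→9·15+2≡7=h; i(8)→9·8+2≡22=w; c(2)→9·2+2≡20=u; n(13)→9·13+2≡15=p; i(8)→9·8+2≡22=w; c(2)→9·2+2≡20=u (all mod 26).

hwupwu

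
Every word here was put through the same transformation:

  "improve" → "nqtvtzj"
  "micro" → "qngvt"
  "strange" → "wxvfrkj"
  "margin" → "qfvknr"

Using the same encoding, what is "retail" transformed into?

The shift depends on letter class: consonant m→q is +4, but vowel i→n is +5. The rule splits by letter class: vowels +5, consonants +4.
For retail: r(cons)+4=v, e(vowel)+5=j, t(cons)+4=x, a(vowel)+5=f, i(vowel)+5=n, l(cons)+4=p.

vjxfnp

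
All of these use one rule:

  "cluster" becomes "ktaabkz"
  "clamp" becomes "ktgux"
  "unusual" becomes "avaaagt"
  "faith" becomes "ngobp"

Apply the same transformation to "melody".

The rule splits by letter class: vowels +6, consonants +8.
On melody: m(cons)+8=u, e(vowel)+6=k, l(cons)+8=t, o(vowel)+6=u, d(cons)+8=l, y(cons)+8=g.

uktulg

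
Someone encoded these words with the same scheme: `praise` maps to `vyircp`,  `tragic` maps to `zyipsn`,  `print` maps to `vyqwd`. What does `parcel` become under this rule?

vhzlow

In praise: p→v is +6, r→y is +7, a→i is +8, i→r is +9 — the shift increases by 1 each position. Letter i (0-indexed) is shifted by i+6, so successive shifts are 6, 7, 8, ….
For parcel: p+6=v, a+7=h, r+8=z, c+9=l, e+10=o, l+11=w.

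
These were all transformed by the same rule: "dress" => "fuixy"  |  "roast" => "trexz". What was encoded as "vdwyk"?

In dress: d→f is +2, r→u is +3, e→i is +4, s→x is +5 — the shift increases by 1 each position. Letter i (0-indexed) is shifted by i+2, so successive shifts are 2, 3, 4, ….
Undoing it on vdwyk: v−2=t, d−3=a, w−4=s, y−5=t, k−6=e.

taste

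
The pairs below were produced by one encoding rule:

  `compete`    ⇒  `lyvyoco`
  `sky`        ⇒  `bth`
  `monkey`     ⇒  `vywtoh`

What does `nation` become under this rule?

wkcsyw

The shift depends on letter class: consonant c→l is +9, but vowel o→y is +10. Vowels shift forward by 10 and consonants shift forward by 9.
For nation: n(cons)+9=w, a(vowel)+10=k, t(cons)+9=c, i(vowel)+10=s, o(vowel)+10=y, n(cons)+9=w.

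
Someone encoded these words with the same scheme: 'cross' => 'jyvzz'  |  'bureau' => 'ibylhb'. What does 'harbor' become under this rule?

ohyivy

Compare letters: c→j is +7, r→y is +7, o→v is +7 — a constant shift. This is a Caesar cipher with shift 7.
Applying it to harbor: h+7=o, a+7=h, r+7=y, b+7=i, o+7=v, r+7=y.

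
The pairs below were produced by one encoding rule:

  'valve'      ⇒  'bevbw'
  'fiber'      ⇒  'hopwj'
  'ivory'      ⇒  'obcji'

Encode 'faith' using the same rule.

heofd

Treating letters as 0–25, the rule is x ↦ 11x + 4 (mod 26).
Applying it to faith: f(5)→11·5+4≡7=h; a(0)→11·0+4≡4=e; i(8)→11·8+4≡14=o; t(19)→11·19+4≡5=f; h(7)→11·7+4≡3=d (all mod 26).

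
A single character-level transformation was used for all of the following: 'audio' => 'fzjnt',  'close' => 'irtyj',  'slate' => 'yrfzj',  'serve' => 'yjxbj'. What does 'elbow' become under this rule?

The shift depends on letter class: consonant d→j is +6, but vowel a→f is +5. Two shifts are in play — +5 for a/e/i/o/u, +6 for every other letter.
For elbow: e(vowel)+5=j, l(cons)+6=r, b(cons)+6=h, o(vowel)+5=t, w(cons)+6=c.

jrhtc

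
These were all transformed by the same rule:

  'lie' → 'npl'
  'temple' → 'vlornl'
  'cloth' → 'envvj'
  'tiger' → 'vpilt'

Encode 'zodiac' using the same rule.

bvfphe

The shift depends on letter class: consonant l→n is +2, but vowel i→p is +7. The rule splits by letter class: vowels +7, consonants +2.
Applying it to zodiac: z(cons)+2=b, o(vowel)+7=v, d(cons)+2=f, i(vowel)+7=p, a(vowel)+7=h, c(cons)+2=e.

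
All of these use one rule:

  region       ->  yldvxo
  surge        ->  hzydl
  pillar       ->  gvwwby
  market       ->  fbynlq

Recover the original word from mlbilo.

This is an affine cipher: with a=0,…,z=25, each position x becomes (9x+1) mod 26.
Decoding mlbilo: m(12)→3·(12−1)≡7=h; l(11)→3·(11−1)≡4=e; b(1)→3·(1−1)≡0=a; i(8)→3·(8−1)≡21=v; l(11)→3·(11−1)≡4=e; o(14)→3·(14−1)≡13=n (all mod 26).

heaven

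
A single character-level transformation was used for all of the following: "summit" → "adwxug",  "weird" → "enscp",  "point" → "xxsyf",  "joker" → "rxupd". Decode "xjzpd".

paper

In summit: s→a is +8, u→d is +9, m→w is +10, m→x is +11 — the shift increases by 1 each position. The shift increases by 1 at each position, starting from +8: 8, 9, 10, ….
Reversing it on xjzpd: x−8=p, j−9=a, z−10=p, p−11=e, d−12=r.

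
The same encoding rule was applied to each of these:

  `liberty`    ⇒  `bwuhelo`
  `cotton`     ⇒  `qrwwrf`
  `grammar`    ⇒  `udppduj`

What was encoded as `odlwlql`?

initial

The output letters match the input read backwards, each shifted +3: liberty reversed is ytrebil. The word is reversed, then every letter is shifted forward by 3.
Decoding odlwlql: shift back: o−3=l, d−3=a, l−3=i, w−3=t, l−3=i, q−3=n, l−3=i → laitini; then reverse → initial.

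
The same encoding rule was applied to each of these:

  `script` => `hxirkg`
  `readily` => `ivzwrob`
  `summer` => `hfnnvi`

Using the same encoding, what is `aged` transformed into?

ztvw

Each pair mirrors across the alphabet (s↔h, c↔x, r↔i): positions sum to 25. Letters are reflected about the middle of the alphabet (position → 25−position): Atbash.
Applying it to aged: a↔z, g↔t, e↔v, d↔w.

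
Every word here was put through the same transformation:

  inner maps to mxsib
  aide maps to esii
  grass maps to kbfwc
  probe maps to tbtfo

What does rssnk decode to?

ninja

Shifts by position in inner: pos 0: i→m (+4), pos 1: n→x (+10), pos 2: n→s (+5), pos 3: e→i (+4), pos 4: r→b (+10) — repeating every 3. It's a Vigenère-style cipher with numeric key [4,10,5]: position i shifts by key[i mod 3].
Undoing it on rssnk: r−4=n, s−10=i, s−5=n, n−4=j, k−10=a.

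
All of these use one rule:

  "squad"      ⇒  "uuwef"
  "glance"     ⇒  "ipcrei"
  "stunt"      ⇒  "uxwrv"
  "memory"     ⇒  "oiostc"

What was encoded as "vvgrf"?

trend

Shifts by position in squad: pos 0: s→u (+2), pos 1: q→u (+4), pos 2: u→w (+2), pos 3: a→e (+4) — repeating every 2. It's a Vigenère-style cipher with numeric key [2,4]: position i shifts by key[i mod 2].
Reversing it on vvgrf: v−2=t, v−4=r, g−2=e, r−4=n, f−2=d.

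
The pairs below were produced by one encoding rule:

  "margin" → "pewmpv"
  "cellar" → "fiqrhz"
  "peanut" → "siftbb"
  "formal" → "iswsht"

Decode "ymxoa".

visit

In margin: m→p is +3, a→e is +4, r→w is +5, g→m is +6 — the shift increases by 1 each position. The shift increases by 1 at each position, starting from +3: 3, 4, 5, ….
Decoding ymxoa: y−3=v, m−4=i, x−5=s, o−6=i, a−7=t.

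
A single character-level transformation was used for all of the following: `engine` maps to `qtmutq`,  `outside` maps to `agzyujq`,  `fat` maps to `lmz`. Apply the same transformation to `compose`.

The shift depends on letter class: consonant n→t is +6, but vowel e→q is +12. Two shifts are in play — +12 for a/e/i/o/u, +6 for every other letter.
Applying it to compose: c(cons)+6=i, o(vowel)+12=a, m(cons)+6=s, p(cons)+6=v, o(vowel)+12=a, s(cons)+6=y, e(vowel)+12=q.

iasvayq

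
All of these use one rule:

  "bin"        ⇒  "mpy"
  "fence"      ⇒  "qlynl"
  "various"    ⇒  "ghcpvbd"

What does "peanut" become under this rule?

The shift depends on letter class: consonant b→m is +11, but vowel i→p is +7. Two shifts are in play — +7 for a/e/i/o/u, +11 for every other letter.
Applying it to peanut: p(cons)+11=a, e(vowel)+7=l, a(vowel)+7=h, n(cons)+11=y, u(vowel)+7=b, t(cons)+11=e.

alhybe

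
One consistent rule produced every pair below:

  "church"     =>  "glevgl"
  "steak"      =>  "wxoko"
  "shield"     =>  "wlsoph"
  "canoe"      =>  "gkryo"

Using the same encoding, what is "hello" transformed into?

loppy

Two shifts are in play — +10 for a/e/i/o/u, +4 for every other letter.
For hello: h(cons)+4=l, e(vowel)+10=o, l(cons)+4=p, l(cons)+4=p, o(vowel)+10=y.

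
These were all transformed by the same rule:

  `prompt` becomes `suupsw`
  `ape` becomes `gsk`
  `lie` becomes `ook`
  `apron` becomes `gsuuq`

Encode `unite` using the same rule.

aqowk

The shift depends on letter class: consonant p→s is +3, but vowel o→u is +6. The rule splits by letter class: vowels +6, consonants +3.
On unite: u(vowel)+6=a, n(cons)+3=q, i(vowel)+6=o, t(cons)+3=w, e(vowel)+6=k.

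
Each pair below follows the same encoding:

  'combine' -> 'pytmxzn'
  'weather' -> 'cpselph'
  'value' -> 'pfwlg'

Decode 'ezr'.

The output letters match the input read backwards, each shifted +11: combine reversed is enibmoc. Read the word backwards and shift each letter +11.
Decoding ezr: shift back: e−11=t, z−11=o, r−11=g → tog; then reverse → got.

got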